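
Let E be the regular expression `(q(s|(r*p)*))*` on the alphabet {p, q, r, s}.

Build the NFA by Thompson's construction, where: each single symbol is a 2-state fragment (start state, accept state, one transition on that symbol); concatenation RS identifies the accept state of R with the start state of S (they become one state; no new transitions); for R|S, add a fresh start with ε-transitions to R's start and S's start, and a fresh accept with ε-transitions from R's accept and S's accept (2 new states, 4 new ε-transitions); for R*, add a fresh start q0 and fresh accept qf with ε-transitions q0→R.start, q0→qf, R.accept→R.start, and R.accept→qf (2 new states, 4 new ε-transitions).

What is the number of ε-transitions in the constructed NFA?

16

Building bottom-up:
Each of the 4 symbol leaves contributes 0 ε-transitions.
  r* → 4 ε-transitions
  r*p → 4 ε-transitions
  (r*p)* → 8 ε-transitions
  s|(r*p)* → 12 ε-transitions
  q(s|(r*p)*) → 12 ε-transitions
  (q(s|(r*p)*))* → 16 ε-transitions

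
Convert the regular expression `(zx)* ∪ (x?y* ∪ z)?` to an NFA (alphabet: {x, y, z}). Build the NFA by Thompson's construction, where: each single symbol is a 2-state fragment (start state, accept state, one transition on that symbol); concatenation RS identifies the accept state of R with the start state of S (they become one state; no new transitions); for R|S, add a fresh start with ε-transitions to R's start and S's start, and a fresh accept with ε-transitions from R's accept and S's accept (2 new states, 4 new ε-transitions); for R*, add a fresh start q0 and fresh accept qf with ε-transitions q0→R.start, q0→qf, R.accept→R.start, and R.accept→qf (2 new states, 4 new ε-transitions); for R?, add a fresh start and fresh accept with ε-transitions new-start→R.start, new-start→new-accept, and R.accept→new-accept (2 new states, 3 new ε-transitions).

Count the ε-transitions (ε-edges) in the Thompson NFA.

22

By structural recursion:
Each of the 5 symbol leaves contributes 0 ε-transitions.
  zx → 0 ε-transitions
  (zx)* → 4 ε-transitions
  x? → 3 ε-transitions
  y* → 4 ε-transitions
  x?y* → 7 ε-transitions
  x?y* ∪ z → 11 ε-transitions
  (x?y* ∪ z)? → 14 ε-transitions
  (zx)* ∪ (x?y* ∪ z)? → 22 ε-transitions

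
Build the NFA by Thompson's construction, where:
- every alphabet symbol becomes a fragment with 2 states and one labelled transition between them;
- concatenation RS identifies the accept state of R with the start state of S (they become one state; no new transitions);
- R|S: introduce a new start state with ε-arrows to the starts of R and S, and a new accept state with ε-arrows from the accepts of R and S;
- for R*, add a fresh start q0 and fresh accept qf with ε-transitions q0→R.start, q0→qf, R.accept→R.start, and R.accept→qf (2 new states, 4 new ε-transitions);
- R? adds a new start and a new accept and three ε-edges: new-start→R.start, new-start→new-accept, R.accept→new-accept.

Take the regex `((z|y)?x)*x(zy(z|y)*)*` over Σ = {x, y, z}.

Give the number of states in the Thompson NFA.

23

Bottom-up over the parse tree:
Each of the 8 symbol leaves contributes a 2-state fragment.
  z|y — 6 states
  (z|y)? — 8 states
  (z|y)?x — 9 states
  ((z|y)?x)* — 11 states
  z|y — 6 states
  (z|y)* — 8 states
  zy(z|y)* — 10 states
  (zy(z|y)*)* — 12 states
  ((z|y)?x)*x(zy(z|y)*)* — 23 states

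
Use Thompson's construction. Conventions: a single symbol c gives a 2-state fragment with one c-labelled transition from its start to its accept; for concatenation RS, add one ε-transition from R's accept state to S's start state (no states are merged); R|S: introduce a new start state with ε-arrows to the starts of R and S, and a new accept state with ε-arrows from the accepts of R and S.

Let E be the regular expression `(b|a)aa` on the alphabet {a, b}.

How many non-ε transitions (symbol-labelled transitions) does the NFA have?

Recursing over subexpressions:
Each of the 4 symbol leaves contributes exactly 1 symbol transition.
  b|a : 2 symbol transitions
  (b|a)aa : 4 symbol transitions

4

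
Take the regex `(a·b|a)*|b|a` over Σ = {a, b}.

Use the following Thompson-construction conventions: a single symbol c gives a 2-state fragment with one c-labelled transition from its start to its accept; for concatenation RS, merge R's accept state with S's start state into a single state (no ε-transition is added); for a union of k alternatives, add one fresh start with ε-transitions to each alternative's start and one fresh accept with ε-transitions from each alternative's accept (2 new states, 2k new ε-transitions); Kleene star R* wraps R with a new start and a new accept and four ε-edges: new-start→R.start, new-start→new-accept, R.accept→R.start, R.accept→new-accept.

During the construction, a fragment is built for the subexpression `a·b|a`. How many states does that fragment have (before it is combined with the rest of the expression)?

Fragment for `a·b|a`:
Each of the 3 symbol leaves contributes a 2-state fragment.
  a·b — 3 states
  a·b|a — 7 states

7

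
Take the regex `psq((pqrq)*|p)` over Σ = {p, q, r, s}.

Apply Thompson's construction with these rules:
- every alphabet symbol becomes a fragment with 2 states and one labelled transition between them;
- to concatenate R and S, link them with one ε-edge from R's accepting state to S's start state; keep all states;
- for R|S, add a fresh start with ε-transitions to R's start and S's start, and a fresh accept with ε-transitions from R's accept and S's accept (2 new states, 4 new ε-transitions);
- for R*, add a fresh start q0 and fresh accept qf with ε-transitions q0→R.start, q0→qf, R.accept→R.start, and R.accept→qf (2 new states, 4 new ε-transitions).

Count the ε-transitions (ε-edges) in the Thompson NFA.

By structural recursion:
Each of the 8 symbol leaves contributes 0 ε-transitions.
  pqrq — 3 ε-transitions
  (pqrq)* — 7 ε-transitions
  (pqrq)*|p — 11 ε-transitions
  psq((pqrq)*|p) — 14 ε-transitions

14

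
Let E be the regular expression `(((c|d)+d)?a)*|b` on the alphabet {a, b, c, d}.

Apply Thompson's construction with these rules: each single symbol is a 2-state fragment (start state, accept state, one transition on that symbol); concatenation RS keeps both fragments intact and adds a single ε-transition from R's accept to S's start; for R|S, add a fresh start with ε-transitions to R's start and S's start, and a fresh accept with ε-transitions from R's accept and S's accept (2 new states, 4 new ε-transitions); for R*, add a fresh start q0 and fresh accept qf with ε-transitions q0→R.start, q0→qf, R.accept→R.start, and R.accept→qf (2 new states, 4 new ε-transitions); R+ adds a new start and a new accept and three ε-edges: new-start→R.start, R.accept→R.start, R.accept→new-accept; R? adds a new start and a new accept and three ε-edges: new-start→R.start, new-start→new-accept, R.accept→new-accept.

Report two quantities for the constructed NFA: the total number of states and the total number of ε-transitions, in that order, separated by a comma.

By structural recursion:
Each of the 5 symbol leaves contributes 2 states and 0 ε-transitions.
  c|d = 6 states, 4 ε-transitions
  (c|d)+ = 8 states, 7 ε-transitions
  (c|d)+d = 10 states, 8 ε-transitions
  ((c|d)+d)? = 12 states, 11 ε-transitions
  ((c|d)+d)?a = 14 states, 12 ε-transitions
  (((c|d)+d)?a)* = 16 states, 16 ε-transitions
  (((c|d)+d)?a)*|b = 20 states, 20 ε-transitions

20, 20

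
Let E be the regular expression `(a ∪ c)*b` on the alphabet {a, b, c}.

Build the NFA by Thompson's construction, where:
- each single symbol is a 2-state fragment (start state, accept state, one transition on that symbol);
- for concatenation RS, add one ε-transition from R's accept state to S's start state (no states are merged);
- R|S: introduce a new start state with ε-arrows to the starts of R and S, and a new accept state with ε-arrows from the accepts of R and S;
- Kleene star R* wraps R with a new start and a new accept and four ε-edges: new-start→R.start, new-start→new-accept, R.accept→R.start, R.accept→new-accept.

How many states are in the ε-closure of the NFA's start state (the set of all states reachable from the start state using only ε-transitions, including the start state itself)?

6

Compute the ε-closure size of each fragment's start state recursively; a symbol fragment's start has no outgoing ε-edge, so its closure is just itself (size 1).
  a ∪ c — new start ε-reaches every alternative's start; none of them accept ε, so the new accept is not reached: C = 1 + 1 + 1 = 3
  (a ∪ c)* — C = 1 (new start) + 3 (body) + 1 (new accept) = 5
  (a ∪ c)*b — the left operand accepts ε, so the closure extends into the next operand (via the concat ε-link); C = 5 + 1 = 6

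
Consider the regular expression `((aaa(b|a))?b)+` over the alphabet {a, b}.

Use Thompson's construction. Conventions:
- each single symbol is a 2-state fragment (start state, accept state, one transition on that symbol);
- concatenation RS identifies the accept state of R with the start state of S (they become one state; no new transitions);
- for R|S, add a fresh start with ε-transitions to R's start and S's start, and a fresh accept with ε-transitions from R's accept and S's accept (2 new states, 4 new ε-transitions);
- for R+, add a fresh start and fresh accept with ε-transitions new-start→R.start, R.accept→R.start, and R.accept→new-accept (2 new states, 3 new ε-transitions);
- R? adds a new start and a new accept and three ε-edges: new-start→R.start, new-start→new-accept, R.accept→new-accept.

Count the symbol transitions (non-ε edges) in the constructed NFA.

6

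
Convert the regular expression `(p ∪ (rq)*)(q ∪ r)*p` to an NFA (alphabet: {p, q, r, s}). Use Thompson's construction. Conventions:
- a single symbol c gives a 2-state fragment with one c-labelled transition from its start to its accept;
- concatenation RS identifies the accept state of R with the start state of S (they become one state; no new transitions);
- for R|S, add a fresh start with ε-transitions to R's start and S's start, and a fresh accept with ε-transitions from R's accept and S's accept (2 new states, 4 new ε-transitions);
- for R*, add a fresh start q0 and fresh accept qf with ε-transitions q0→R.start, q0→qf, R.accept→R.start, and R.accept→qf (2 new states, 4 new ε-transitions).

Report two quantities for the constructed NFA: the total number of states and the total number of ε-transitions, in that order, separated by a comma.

17, 16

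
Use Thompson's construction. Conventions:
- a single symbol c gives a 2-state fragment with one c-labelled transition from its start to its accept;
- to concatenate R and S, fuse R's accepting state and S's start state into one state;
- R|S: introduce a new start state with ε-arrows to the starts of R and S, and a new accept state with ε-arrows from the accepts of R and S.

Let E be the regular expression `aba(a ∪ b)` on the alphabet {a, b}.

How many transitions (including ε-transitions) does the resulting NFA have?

By structural recursion:
Each of the 5 symbol leaves contributes 1 transition (1 symbol, 0 ε).
  a ∪ b = 6 transitions (2 symbol, 4 ε)
  aba(a ∪ b) = 9 transitions (5 symbol, 4 ε)

9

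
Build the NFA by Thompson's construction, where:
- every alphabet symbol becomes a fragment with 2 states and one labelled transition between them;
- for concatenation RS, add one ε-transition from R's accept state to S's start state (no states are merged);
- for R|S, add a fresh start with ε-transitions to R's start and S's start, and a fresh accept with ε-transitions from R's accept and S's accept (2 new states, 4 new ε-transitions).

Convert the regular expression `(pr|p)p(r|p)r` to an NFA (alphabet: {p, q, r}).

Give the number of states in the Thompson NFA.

18

Recursing over subexpressions:
Each of the 7 symbol leaves contributes a 2-state fragment.
  pr — 4 states
  pr|p — 8 states
  r|p — 6 states
  (pr|p)p(r|p)r — 18 states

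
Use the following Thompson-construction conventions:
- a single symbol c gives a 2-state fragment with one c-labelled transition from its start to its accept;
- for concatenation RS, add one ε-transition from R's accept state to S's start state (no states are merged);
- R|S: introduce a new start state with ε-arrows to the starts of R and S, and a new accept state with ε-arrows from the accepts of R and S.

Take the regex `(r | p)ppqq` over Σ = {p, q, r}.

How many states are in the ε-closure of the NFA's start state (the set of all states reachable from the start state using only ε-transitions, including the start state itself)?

3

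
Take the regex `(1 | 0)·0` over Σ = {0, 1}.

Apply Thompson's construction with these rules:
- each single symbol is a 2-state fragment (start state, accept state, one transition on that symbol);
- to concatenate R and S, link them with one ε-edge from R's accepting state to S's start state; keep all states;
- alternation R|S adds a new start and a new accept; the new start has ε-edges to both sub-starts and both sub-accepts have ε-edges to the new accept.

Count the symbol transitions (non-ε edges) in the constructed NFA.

3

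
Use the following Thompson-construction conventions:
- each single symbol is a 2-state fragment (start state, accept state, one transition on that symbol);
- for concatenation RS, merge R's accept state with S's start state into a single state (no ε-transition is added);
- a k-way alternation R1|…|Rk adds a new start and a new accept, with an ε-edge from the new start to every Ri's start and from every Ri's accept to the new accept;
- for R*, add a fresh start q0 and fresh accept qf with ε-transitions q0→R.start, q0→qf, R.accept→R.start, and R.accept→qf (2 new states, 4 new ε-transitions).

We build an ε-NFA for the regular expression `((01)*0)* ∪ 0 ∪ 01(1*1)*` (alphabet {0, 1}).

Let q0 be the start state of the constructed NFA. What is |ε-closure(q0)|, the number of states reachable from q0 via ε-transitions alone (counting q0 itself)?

9

Let C(F) = |ε-closure(F.start)| within fragment F, and note whether F accepts ε. Symbol fragments have C = 1 and do not accept ε. Then:
  01 → same as the first factor's closure: |closure| = 1
  (01)* → new start has ε-edges to the inner start and to the new accept, so |closure| = 2 + 1 = 3
  (01)*0 → the left operand accepts ε, so the closure extends into the next operand (the shared merged state is already counted); |closure| = 3 + (1−1) = 3
  ((01)*0)* → new start has ε-edges to the inner start and to the new accept, so |closure| = 2 + 3 = 5
  1* → |closure| = 1 (new start) + 1 (body) + 1 (new accept) = 3
  1*1 → the left operand accepts ε, so the closure extends into the next operand (the shared merged state is already counted); |closure| = 3 + (1−1) = 3
  (1*1)* → new start has ε-edges to the inner start and to the new accept, so |closure| = 2 + 3 = 5
  01(1*1)* → same as the first factor's closure: |closure| = 1
  ((01)*0)* ∪ 0 ∪ 01(1*1)* → new start ε-reaches every alternative's start; at least one alternative accepts ε, so the union's new accept is reached too: |closure| = 1 + 5 + 1 + 1 + 1 = 9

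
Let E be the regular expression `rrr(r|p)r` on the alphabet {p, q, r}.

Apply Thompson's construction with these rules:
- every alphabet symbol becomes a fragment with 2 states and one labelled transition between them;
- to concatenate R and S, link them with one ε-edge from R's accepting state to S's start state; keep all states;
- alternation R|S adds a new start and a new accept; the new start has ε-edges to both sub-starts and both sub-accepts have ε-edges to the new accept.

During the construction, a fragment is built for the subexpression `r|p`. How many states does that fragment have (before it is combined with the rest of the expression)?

Fragment for `r|p`:
Each of the 2 symbol leaves contributes a 2-state fragment.
  r|p : 6 states

6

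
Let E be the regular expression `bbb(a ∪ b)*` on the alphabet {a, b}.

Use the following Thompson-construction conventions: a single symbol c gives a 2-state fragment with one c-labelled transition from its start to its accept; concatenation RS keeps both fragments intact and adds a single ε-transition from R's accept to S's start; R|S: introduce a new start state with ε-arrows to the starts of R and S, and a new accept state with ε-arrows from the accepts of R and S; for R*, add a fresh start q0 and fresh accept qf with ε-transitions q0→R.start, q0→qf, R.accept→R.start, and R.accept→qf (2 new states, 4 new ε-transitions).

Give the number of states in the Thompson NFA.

Bottom-up over the parse tree:
Each of the 5 symbol leaves contributes a 2-state fragment.
  a ∪ b : 6 states
  (a ∪ b)* : 8 states
  bbb(a ∪ b)* : 14 states

14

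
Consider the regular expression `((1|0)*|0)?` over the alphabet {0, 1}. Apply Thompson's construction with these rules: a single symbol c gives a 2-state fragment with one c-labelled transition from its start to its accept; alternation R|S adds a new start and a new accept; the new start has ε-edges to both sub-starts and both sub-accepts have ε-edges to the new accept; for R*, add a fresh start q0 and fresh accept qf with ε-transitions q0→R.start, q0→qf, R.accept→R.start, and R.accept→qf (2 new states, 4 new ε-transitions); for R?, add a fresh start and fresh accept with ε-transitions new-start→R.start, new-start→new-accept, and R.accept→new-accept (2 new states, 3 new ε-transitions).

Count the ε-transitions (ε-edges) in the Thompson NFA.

Bottom-up over the parse tree:
Each of the 3 symbol leaves contributes 0 ε-transitions.
  1|0 — 4 ε-transitions
  (1|0)* — 8 ε-transitions
  (1|0)*|0 — 12 ε-transitions
  ((1|0)*|0)? — 15 ε-transitions

15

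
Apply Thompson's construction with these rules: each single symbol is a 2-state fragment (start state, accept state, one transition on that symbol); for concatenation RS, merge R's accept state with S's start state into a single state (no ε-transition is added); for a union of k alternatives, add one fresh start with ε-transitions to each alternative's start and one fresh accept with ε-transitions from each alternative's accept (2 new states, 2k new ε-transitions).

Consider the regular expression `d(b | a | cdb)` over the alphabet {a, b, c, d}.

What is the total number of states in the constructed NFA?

11

By structural recursion:
Each of the 6 symbol leaves contributes a 2-state fragment.
  cdb = 4 states
  b | a | cdb = 10 states
  d(b | a | cdb) = 11 states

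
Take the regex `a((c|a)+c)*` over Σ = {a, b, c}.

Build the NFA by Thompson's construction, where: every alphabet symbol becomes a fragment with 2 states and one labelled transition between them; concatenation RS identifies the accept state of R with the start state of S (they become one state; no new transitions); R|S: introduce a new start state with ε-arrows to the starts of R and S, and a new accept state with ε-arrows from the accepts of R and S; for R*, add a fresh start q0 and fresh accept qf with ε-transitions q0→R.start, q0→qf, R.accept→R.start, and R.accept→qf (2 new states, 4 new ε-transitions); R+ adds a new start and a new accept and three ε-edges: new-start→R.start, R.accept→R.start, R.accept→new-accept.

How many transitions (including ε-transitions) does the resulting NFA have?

15

Building bottom-up:
Each of the 4 symbol leaves contributes 1 transition (1 symbol, 0 ε).
  c|a → 6 transitions (2 symbol, 4 ε)
  (c|a)+ → 9 transitions (2 symbol, 7 ε)
  (c|a)+c → 10 transitions (3 symbol, 7 ε)
  ((c|a)+c)* → 14 transitions (3 symbol, 11 ε)
  a((c|a)+c)* → 15 transitions (4 symbol, 11 ε)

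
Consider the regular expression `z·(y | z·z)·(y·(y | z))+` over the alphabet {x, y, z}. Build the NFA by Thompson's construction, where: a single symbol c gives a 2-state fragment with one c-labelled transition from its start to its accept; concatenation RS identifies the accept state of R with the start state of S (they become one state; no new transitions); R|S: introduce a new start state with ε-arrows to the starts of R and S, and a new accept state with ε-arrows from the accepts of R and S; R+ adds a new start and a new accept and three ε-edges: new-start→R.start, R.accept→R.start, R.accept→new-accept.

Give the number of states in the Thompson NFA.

Bottom-up over the parse tree:
Each of the 7 symbol leaves contributes a 2-state fragment.
  z·z : 3 states
  y | z·z : 7 states
  y | z : 6 states
  y·(y | z) : 7 states
  (y·(y | z))+ : 9 states
  z·(y | z·z)·(y·(y | z))+ : 16 states

16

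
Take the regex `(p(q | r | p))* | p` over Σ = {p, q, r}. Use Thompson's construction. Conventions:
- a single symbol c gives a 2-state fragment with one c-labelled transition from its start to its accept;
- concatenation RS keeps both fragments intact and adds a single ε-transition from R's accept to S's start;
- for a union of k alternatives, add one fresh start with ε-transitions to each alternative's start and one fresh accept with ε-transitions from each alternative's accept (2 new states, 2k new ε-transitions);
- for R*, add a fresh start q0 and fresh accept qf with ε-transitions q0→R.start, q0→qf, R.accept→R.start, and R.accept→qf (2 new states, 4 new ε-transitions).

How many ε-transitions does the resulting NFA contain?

By structural recursion:
Each of the 5 symbol leaves contributes 0 ε-transitions.
  q | r | p → 6 ε-transitions
  p(q | r | p) → 7 ε-transitions
  (p(q | r | p))* → 11 ε-transitions
  (p(q | r | p))* | p → 15 ε-transitions

15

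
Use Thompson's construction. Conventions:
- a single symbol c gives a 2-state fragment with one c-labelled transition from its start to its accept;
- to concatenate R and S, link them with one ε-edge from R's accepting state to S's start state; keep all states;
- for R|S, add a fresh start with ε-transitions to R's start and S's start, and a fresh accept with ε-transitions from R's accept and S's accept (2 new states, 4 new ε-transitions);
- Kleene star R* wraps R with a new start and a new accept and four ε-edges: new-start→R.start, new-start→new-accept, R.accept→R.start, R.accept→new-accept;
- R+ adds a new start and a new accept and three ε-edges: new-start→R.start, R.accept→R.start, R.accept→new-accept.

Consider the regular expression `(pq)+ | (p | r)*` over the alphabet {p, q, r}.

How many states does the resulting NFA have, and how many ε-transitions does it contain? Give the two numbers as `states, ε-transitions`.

16, 16

Building bottom-up:
Each of the 4 symbol leaves contributes 2 states and 0 ε-transitions.
  pq → 4 states, 1 ε-transition
  (pq)+ → 6 states, 4 ε-transitions
  p | r → 6 states, 4 ε-transitions
  (p | r)* → 8 states, 8 ε-transitions
  (pq)+ | (p | r)* → 16 states, 16 ε-transitions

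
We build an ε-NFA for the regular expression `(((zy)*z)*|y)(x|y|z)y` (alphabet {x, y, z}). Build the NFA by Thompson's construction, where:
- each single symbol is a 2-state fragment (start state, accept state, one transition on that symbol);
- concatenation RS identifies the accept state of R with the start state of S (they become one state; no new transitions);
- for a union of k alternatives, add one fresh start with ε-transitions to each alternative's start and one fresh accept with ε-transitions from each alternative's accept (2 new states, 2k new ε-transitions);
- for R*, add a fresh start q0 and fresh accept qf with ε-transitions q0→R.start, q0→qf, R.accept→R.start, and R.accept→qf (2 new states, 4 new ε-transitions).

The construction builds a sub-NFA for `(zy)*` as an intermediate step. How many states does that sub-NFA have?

5

Fragment for `(zy)*`:
Each of the 2 symbol leaves contributes a 2-state fragment.
  zy → 3 states
  (zy)* → 5 states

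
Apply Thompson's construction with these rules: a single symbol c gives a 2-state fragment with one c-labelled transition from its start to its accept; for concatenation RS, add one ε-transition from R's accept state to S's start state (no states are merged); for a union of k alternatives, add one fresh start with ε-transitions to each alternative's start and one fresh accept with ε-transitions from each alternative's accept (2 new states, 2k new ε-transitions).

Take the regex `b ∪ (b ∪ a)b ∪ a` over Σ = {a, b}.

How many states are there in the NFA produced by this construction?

14

By structural recursion:
Each of the 5 symbol leaves contributes a 2-state fragment.
  b ∪ a → 6 states
  (b ∪ a)b → 8 states
  b ∪ (b ∪ a)b ∪ a → 14 states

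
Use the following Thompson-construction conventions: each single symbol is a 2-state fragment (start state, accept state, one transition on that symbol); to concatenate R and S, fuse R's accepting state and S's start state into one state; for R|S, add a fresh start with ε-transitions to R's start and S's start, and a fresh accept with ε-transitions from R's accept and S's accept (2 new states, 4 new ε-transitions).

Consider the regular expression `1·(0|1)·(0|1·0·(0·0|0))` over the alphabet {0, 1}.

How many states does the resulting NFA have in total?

19

By structural recursion:
Each of the 9 symbol leaves contributes a 2-state fragment.
  0|1 : 6 states
  0·0 : 3 states
  0·0|0 : 7 states
  1·0·(0·0|0) : 9 states
  0|1·0·(0·0|0) : 13 states
  1·(0|1)·(0|1·0·(0·0|0)) : 19 states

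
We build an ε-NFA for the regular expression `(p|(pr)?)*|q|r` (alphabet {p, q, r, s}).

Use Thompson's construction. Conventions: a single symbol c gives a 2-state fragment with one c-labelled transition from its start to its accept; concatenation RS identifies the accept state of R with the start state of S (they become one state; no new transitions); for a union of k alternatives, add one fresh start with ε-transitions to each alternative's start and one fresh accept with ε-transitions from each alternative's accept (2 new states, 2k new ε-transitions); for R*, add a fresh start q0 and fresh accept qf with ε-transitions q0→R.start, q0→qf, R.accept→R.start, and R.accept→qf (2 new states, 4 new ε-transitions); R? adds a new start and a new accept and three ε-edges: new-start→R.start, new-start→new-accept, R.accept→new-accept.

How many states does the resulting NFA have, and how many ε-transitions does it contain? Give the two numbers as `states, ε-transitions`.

17, 17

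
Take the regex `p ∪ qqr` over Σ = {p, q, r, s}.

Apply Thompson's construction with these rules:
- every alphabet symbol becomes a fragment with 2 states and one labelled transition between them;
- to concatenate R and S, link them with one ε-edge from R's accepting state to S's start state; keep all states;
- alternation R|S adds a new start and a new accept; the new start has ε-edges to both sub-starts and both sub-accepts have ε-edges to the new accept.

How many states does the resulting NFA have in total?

10

By structural recursion:
Each of the 4 symbol leaves contributes a 2-state fragment.
  qqr = 6 states
  p ∪ qqr = 10 states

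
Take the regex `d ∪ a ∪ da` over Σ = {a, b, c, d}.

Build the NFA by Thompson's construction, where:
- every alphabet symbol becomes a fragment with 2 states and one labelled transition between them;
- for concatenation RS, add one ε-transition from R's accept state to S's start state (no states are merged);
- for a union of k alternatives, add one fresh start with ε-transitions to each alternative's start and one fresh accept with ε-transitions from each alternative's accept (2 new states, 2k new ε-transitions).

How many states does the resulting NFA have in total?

10

By structural recursion:
Each of the 4 symbol leaves contributes a 2-state fragment.
  da : 4 states
  d ∪ a ∪ da : 10 states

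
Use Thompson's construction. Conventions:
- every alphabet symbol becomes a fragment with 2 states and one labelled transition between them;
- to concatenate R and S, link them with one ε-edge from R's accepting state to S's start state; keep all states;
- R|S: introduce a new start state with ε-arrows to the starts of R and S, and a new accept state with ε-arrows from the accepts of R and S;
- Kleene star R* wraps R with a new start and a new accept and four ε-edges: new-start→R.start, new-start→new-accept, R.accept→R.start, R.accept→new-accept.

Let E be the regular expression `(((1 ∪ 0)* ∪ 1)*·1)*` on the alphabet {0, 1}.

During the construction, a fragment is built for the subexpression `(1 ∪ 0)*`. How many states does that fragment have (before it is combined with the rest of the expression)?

8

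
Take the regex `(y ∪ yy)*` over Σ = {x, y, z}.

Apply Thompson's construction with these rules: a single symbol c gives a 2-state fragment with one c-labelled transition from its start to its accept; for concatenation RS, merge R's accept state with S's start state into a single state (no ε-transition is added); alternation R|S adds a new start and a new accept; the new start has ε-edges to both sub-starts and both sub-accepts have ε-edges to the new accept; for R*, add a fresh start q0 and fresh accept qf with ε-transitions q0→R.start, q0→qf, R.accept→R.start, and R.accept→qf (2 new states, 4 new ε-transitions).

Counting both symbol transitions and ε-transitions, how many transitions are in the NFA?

Bottom-up over the parse tree:
Each of the 3 symbol leaves contributes 1 transition (1 symbol, 0 ε).
  yy = 2 transitions (2 symbol, 0 ε)
  y ∪ yy = 7 transitions (3 symbol, 4 ε)
  (y ∪ yy)* = 11 transitions (3 symbol, 8 ε)

11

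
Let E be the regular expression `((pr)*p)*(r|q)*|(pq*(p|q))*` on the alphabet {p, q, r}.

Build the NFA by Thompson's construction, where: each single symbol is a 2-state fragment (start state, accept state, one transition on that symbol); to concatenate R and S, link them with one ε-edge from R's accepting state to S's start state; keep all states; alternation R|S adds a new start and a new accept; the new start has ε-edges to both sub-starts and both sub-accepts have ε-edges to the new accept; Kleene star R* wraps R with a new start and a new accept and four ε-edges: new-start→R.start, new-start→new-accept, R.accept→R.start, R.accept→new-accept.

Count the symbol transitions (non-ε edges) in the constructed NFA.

9

Recursing over subexpressions:
Each of the 9 symbol leaves contributes exactly 1 symbol transition.
  pr — 2 symbol transitions
  (pr)* — 2 symbol transitions
  (pr)*p — 3 symbol transitions
  ((pr)*p)* — 3 symbol transitions
  r|q — 2 symbol transitions
  (r|q)* — 2 symbol transitions
  ((pr)*p)*(r|q)* — 5 symbol transitions
  q* — 1 symbol transition
  p|q — 2 symbol transitions
  pq*(p|q) — 4 symbol transitions
  (pq*(p|q))* — 4 symbol transitions
  ((pr)*p)*(r|q)*|(pq*(p|q))* — 9 symbol transitions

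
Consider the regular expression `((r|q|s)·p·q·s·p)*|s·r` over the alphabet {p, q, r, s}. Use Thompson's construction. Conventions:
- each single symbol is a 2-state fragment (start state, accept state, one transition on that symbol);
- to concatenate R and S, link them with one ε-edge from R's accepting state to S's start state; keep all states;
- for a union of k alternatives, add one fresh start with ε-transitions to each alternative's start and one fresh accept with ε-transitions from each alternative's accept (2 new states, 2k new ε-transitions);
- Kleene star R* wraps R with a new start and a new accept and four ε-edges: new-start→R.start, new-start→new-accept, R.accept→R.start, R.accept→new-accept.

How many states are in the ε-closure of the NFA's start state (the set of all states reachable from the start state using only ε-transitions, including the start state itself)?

Compute the ε-closure size of each fragment's start state recursively; a symbol fragment's start has no outgoing ε-edge, so its closure is just itself (size 1).
  r|q|s — C = 1 + 1 + 1 + 1 = 4 (the new accept is not ε-reachable since no branch accepts ε)
  (r|q|s)·p·q·s·p — C equals the left operand's closure size = 4 (its accept is not ε-reachable, so the closure stops there)
  ((r|q|s)·p·q·s·p)* — the star's fresh start ε-reaches both the body's start and the fresh accept: C = 2 + 4 = 6
  s·r — C equals the left operand's closure size = 1 (its accept is not ε-reachable, so the closure stops there)
  ((r|q|s)·p·q·s·p)*|s·r — C = 1 (new start) + (6 + 1) + 1 (new accept, since some branch ε-reaches its own accept) = 9

9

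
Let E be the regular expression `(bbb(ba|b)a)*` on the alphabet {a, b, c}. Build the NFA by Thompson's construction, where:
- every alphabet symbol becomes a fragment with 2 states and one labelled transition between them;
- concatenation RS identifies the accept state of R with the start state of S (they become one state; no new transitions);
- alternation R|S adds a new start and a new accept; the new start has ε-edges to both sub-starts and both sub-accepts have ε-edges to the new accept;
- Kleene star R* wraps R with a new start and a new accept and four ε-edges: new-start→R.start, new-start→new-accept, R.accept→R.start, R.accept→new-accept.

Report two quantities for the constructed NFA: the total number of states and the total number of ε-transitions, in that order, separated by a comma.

13, 8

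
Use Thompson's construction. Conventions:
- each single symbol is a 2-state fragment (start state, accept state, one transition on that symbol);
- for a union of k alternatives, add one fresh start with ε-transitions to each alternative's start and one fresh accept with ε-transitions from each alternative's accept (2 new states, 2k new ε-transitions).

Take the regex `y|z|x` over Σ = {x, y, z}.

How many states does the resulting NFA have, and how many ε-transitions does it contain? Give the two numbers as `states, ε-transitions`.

8, 6

Recursing over subexpressions:
Each of the 3 symbol leaves contributes 2 states and 0 ε-transitions.
  y|z|x : 8 states, 6 ε-transitions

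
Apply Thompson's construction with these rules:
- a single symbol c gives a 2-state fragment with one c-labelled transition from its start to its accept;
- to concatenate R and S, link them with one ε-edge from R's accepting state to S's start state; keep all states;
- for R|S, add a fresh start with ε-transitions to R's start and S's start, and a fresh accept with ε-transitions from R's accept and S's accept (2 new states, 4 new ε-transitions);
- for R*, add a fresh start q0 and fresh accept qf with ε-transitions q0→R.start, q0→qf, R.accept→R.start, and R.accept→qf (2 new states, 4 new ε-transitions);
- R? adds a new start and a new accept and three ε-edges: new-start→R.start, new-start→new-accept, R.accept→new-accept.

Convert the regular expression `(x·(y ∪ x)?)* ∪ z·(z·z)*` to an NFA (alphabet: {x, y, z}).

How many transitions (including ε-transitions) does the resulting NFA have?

28

Building bottom-up:
Each of the 6 symbol leaves contributes 1 transition (1 symbol, 0 ε).
  y ∪ x = 6 transitions (2 symbol, 4 ε)
  (y ∪ x)? = 9 transitions (2 symbol, 7 ε)
  x·(y ∪ x)? = 11 transitions (3 symbol, 8 ε)
  (x·(y ∪ x)?)* = 15 transitions (3 symbol, 12 ε)
  z·z = 3 transitions (2 symbol, 1 ε)
  (z·z)* = 7 transitions (2 symbol, 5 ε)
  z·(z·z)* = 9 transitions (3 symbol, 6 ε)
  (x·(y ∪ x)?)* ∪ z·(z·z)* = 28 transitions (6 symbol, 22 ε)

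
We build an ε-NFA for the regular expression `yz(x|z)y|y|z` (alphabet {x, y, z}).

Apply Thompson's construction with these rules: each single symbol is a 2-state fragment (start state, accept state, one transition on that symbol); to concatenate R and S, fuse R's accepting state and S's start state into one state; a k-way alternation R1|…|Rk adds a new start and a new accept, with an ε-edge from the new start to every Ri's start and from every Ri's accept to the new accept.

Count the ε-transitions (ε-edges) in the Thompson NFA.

Recursing over subexpressions:
Each of the 7 symbol leaves contributes 0 ε-transitions.
  x|z = 4 ε-transitions
  yz(x|z)y = 4 ε-transitions
  yz(x|z)y|y|z = 10 ε-transitions

10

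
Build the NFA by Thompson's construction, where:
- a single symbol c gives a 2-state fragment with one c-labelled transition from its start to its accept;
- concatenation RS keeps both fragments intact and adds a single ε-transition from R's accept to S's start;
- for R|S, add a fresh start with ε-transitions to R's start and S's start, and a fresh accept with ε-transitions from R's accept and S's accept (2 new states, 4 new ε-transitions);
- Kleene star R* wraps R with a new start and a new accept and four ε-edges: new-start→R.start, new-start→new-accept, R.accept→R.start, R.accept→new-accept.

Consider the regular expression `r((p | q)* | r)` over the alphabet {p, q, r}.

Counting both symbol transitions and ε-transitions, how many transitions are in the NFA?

Recursing over subexpressions:
Each of the 4 symbol leaves contributes 1 transition (1 symbol, 0 ε).
  p | q = 6 transitions (2 symbol, 4 ε)
  (p | q)* = 10 transitions (2 symbol, 8 ε)
  (p | q)* | r = 15 transitions (3 symbol, 12 ε)
  r((p | q)* | r) = 17 transitions (4 symbol, 13 ε)

17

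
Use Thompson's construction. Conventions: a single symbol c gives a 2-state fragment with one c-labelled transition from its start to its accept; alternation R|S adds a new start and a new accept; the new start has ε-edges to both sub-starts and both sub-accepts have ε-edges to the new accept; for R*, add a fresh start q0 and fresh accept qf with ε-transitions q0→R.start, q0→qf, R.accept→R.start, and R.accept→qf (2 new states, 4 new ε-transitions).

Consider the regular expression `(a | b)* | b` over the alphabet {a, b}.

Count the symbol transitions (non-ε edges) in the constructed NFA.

By structural recursion:
Each of the 3 symbol leaves contributes exactly 1 symbol transition.
  a | b → 2 symbol transitions
  (a | b)* → 2 symbol transitions
  (a | b)* | b → 3 symbol transitions

3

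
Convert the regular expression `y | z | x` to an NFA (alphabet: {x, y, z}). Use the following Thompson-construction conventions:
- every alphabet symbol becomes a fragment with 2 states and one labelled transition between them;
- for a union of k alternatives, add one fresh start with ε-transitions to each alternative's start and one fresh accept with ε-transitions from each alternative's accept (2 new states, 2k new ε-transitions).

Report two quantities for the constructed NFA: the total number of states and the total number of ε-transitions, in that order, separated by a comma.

Building bottom-up:
Each of the 3 symbol leaves contributes 2 states and 0 ε-transitions.
  y | z | x → 8 states, 6 ε-transitions

8, 6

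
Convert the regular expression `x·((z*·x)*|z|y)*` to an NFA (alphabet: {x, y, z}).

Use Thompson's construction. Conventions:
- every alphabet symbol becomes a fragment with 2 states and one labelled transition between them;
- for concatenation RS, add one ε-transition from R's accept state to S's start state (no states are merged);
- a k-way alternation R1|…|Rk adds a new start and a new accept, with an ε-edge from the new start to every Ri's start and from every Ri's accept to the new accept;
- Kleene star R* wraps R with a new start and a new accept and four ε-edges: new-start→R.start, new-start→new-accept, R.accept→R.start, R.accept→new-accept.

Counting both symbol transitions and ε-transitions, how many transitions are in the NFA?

Per subexpression:
Each of the 5 symbol leaves contributes 1 transition (1 symbol, 0 ε).
  z* : 5 transitions (1 symbol, 4 ε)
  z*·x : 7 transitions (2 symbol, 5 ε)
  (z*·x)* : 11 transitions (2 symbol, 9 ε)
  (z*·x)*|z|y : 19 transitions (4 symbol, 15 ε)
  ((z*·x)*|z|y)* : 23 transitions (4 symbol, 19 ε)
  x·((z*·x)*|z|y)* : 25 transitions (5 symbol, 20 ε)

25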